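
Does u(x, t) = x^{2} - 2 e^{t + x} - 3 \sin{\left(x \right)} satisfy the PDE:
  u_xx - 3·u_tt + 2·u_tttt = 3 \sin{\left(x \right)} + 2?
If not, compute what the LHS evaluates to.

Answer: Yes

Derivation:
Evaluate each term of the left-hand side for u = x^{2} - 2 e^{t + x} - 3 \sin{\left(x \right)}.
Derivatives:
  u_xx = - 2 e^{t} e^{x} + 3 \sin{\left(x \right)} + 2
  u_tt = - 2 e^{t} e^{x}
  u_tttt = - 2 e^{t} e^{x}
Terms:
  u_xx = - 2 e^{t + x} + 3 \sin{\left(x \right)} + 2
  -3·u_tt = 6 e^{t + x}
  2·u_tttt = - 4 e^{t + x}
Sum: LHS = 3 \sin{\left(x \right)} + 2
This is exactly the given right-hand side, so u is a solution.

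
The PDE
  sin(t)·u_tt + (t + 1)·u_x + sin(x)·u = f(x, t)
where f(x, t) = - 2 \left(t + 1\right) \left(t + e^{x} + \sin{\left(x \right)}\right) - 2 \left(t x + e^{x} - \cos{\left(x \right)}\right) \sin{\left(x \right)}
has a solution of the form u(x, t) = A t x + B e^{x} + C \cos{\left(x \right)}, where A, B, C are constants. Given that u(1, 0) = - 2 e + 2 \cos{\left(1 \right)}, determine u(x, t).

Substitute the ansatz u = A t x + B e^{x} + C \cos{\left(x \right)} into the left-hand side.
Derivatives of the ansatz:
  u_tt = 0
  u_x = A t + B e^{x} - C \sin{\left(x \right)}
Term by term:
  sin(t)·u_tt = 0
  (t + 1)·u_x = A t^{2} + A t + B t e^{x} + B e^{x} - C t \sin{\left(x \right)} - C \sin{\left(x \right)}
  sin(x)·u = A t x \sin{\left(x \right)} + B e^{x} \sin{\left(x \right)} + C \sin{\left(x \right)} \cos{\left(x \right)}
So the left-hand side equals
  A t^{2} + A t x \sin{\left(x \right)} + A t + B t e^{x} + B e^{x} \sin{\left(x \right)} + B e^{x} - C t \sin{\left(x \right)} + C \sin{\left(x \right)} \cos{\left(x \right)} - C \sin{\left(x \right)}
This must equal f(x, t) identically; expanded, f = - 2 t^{2} - 2 t x \sin{\left(x \right)} - 2 t e^{x} - 2 t \sin{\left(x \right)} - 2 t - 2 e^{x} \sin{\left(x \right)} - 2 e^{x} + 2 \sin{\left(x \right)} \cos{\left(x \right)} - 2 \sin{\left(x \right)}.
Matching coefficients of the independent functions:
  [t, t^{2}, t x \sin{\left(x \right)}]:  A = -2
  [t e^{x}, e^{x} \sin{\left(x \right)}, e^{x}]:  B = -2
  [t \sin{\left(x \right)}, \sin{\left(x \right)}]:  - C = -2
  [\sin{\left(x \right)} \cos{\left(x \right)}]:  C = 2
Solving: A = -2, B = -2, C = 2.
Check against the point condition:
  u(1, 0) = - 2 e + 2 \cos{\left(1 \right)}  ⟹  e B + C \cos{\left(1 \right)} = - 2 e + 2 \cos{\left(1 \right)}  ✓
Hence u(x, t) = - 2 t x - 2 e^{x} + 2 \cos{\left(x \right)}.

Answer: u(x, t) = - 2 t x - 2 e^{x} + 2 \cos{\left(x \right)}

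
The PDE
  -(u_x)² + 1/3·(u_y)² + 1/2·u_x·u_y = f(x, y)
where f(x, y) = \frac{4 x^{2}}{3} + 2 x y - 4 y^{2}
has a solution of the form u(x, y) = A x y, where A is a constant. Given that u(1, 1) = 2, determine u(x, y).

Answer: u(x, y) = 2 x y

Derivation:
Substitute the ansatz u = A x y into the left-hand side.
Derivatives of the ansatz:
  u_x = A y
  u_y = A x
Term by term:
  -(u_x)² = - A^{2} y^{2}
  1/3·(u_y)² = \frac{A^{2} x^{2}}{3}
  1/2·u_x·u_y = \frac{A^{2} x y}{2}
So the left-hand side equals
  \frac{A^{2} x^{2}}{3} + \frac{A^{2} x y}{2} - A^{2} y^{2}
This must equal f(x, y) = \frac{4 x^{2}}{3} + 2 x y - 4 y^{2} identically.
Matching coefficients of the independent functions:
  [x^{2}]:  \frac{A^{2}}{3} = \frac{4}{3}
  [y^{2}]:  - A^{2} = -4
  [x y]:  \frac{A^{2}}{2} = 2
These equations allow (A) = (-2) or (2).
Impose the point condition(s):
  u(1, 1) = 2  ⟹  A = 2
Only A = 2 satisfies everything.
Hence u(x, y) = 2 x y.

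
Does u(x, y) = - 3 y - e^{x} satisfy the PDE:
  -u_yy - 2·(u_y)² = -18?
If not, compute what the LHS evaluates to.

Evaluate each term of the left-hand side for u = - 3 y - e^{x}.
Derivatives:
  u_yy = 0
  u_y = -3
Terms:
  -u_yy = 0
  -2·(u_y)² = -18
Sum: LHS = -18
This is exactly the given right-hand side, so u is a solution.

Answer: Yes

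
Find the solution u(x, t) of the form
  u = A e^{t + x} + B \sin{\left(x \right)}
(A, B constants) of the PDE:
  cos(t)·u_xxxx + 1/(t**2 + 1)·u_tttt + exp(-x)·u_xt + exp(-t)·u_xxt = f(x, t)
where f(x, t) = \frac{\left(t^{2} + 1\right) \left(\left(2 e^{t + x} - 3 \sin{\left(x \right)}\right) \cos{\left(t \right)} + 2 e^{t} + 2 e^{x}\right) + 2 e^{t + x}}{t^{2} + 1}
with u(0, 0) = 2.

Substitute the ansatz u = A e^{t + x} + B \sin{\left(x \right)} into the left-hand side.
Derivatives of the ansatz:
  u_xxxx = A e^{t} e^{x} + B \sin{\left(x \right)}
  u_tttt = A e^{t} e^{x}
  u_xt = A e^{t} e^{x}
  u_xxt = A e^{t} e^{x}
Term by term:
  cos(t)·u_xxxx = A e^{t} e^{x} \cos{\left(t \right)} + B \sin{\left(x \right)} \cos{\left(t \right)}
  1/(t**2 + 1)·u_tttt = \frac{A e^{t} e^{x}}{t^{2} + 1}
  exp(-x)·u_xt = A e^{t}
  exp(-t)·u_xxt = A e^{x}
So the left-hand side equals
  A e^{t} e^{x} \cos{\left(t \right)} + A e^{t} + A e^{x} + \frac{A e^{t} e^{x}}{t^{2} + 1} + B \sin{\left(x \right)} \cos{\left(t \right)}
This must equal f(x, t) identically; expanded, f = 2 e^{t} e^{x} \cos{\left(t \right)} + 2 e^{t} + 2 e^{x} - 3 \sin{\left(x \right)} \cos{\left(t \right)} + \frac{2 e^{t} e^{x}}{t^{2} + 1}.
Matching coefficients of the independent functions:
  [\sin{\left(x \right)} \cos{\left(t \right)}]:  B = -3
  [\frac{e^{t} e^{x}}{t^{2} + 1}, e^{t} e^{x} \cos{\left(t \right)}, e^{t}, e^{x}]:  A = 2
Solving: A = 2, B = -3.
Check against the point condition:
  u(0, 0) = 2  ⟹  A = 2  ✓
Hence u(x, t) = 2 e^{t + x} - 3 \sin{\left(x \right)}.

Answer: u(x, t) = 2 e^{t + x} - 3 \sin{\left(x \right)}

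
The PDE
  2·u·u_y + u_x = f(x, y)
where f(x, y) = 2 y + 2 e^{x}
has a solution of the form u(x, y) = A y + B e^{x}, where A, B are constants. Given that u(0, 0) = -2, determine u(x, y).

Substitute the ansatz u = A y + B e^{x} into the left-hand side.
Derivatives of the ansatz:
  u_y = A
  u_x = B e^{x}
Term by term:
  2·u·u_y = 2 A^{2} y + 2 A B e^{x}
  u_x = B e^{x}
So the left-hand side equals
  2 A^{2} y + 2 A B e^{x} + B e^{x}
This must equal f(x, y) = 2 y + 2 e^{x} identically.
Matching coefficients of the independent functions:
  [y]:  2 A^{2} = 2
  [e^{x}]:  2 A B + B = 2
These equations allow (A, B) = (-1, -2) or (1, \frac{2}{3}).
Impose the point condition(s):
  u(0, 0) = -2  ⟹  B = -2
Only A = -1, B = -2 satisfies everything.
Hence u(x, y) = - y - 2 e^{x}.

Answer: u(x, y) = - y - 2 e^{x}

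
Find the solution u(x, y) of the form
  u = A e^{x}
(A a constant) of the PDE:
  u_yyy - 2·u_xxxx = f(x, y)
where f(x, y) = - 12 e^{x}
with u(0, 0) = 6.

Substitute the ansatz u = A e^{x} into the left-hand side.
Derivatives of the ansatz:
  u_yyy = 0
  u_xxxx = A e^{x}
Term by term:
  u_yyy = 0
  -2·u_xxxx = - 2 A e^{x}
So the left-hand side equals
  - 2 A e^{x}
This must equal f(x, y) = - 12 e^{x} identically.
Matching coefficients of the independent functions:
  [e^{x}]:  - 2 A = -12
Solving: A = 6.
Check against the point condition:
  u(0, 0) = 6  ⟹  A = 6  ✓
Hence u(x, y) = 6 e^{x}.

Answer: u(x, y) = 6 e^{x}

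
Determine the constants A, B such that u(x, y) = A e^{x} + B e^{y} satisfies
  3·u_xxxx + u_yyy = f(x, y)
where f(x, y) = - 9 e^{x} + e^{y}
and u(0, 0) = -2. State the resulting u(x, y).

Substitute the ansatz u = A e^{x} + B e^{y} into the left-hand side.
Derivatives of the ansatz:
  u_xxxx = A e^{x}
  u_yyy = B e^{y}
Term by term:
  3·u_xxxx = 3 A e^{x}
  u_yyy = B e^{y}
So the left-hand side equals
  3 A e^{x} + B e^{y}
This must equal f(x, y) = - 9 e^{x} + e^{y} identically.
Matching coefficients of the independent functions:
  [e^{x}]:  3 A = -9
  [e^{y}]:  B = 1
Solving: A = -3, B = 1.
Check against the point condition:
  u(0, 0) = -2  ⟹  A + B = -2  ✓
Hence u(x, y) = - 3 e^{x} + e^{y}.

Answer: u(x, y) = - 3 e^{x} + e^{y}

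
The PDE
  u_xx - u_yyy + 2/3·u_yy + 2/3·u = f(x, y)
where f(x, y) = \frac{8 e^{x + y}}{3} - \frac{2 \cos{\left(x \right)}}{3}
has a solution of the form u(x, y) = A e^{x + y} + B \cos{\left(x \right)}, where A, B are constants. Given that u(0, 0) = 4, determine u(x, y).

Substitute the ansatz u = A e^{x + y} + B \cos{\left(x \right)} into the left-hand side.
Derivatives of the ansatz:
  u_xx = A e^{x} e^{y} - B \cos{\left(x \right)}
  u_yyy = A e^{x} e^{y}
  u_yy = A e^{x} e^{y}
Term by term:
  u_xx = A e^{x} e^{y} - B \cos{\left(x \right)}
  -u_yyy = - A e^{x} e^{y}
  2/3·u_yy = \frac{2 A e^{x} e^{y}}{3}
  2/3·u = \frac{2 A e^{x} e^{y}}{3} + \frac{2 B \cos{\left(x \right)}}{3}
So the left-hand side equals
  \frac{4 A e^{x} e^{y}}{3} - \frac{B \cos{\left(x \right)}}{3}
This must equal f(x, y) identically; expanded, f = \frac{8 e^{x} e^{y}}{3} - \frac{2 \cos{\left(x \right)}}{3}.
Matching coefficients of the independent functions:
  [e^{x} e^{y}]:  \frac{4 A}{3} = \frac{8}{3}
  [\cos{\left(x \right)}]:  - \frac{B}{3} = - \frac{2}{3}
Solving: A = 2, B = 2.
Check against the point condition:
  u(0, 0) = 4  ⟹  A + B = 4  ✓
Hence u(x, y) = 2 e^{x + y} + 2 \cos{\left(x \right)}.

Answer: u(x, y) = 2 e^{x + y} + 2 \cos{\left(x \right)}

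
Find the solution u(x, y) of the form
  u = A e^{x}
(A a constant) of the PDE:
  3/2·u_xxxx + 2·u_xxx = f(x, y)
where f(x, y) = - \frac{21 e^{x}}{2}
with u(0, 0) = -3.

Substitute the ansatz u = A e^{x} into the left-hand side.
Derivatives of the ansatz:
  u_xxxx = A e^{x}
  u_xxx = A e^{x}
Term by term:
  3/2·u_xxxx = \frac{3 A e^{x}}{2}
  2·u_xxx = 2 A e^{x}
So the left-hand side equals
  \frac{7 A e^{x}}{2}
This must equal f(x, y) = - \frac{21 e^{x}}{2} identically.
Matching coefficients of the independent functions:
  [e^{x}]:  \frac{7 A}{2} = - \frac{21}{2}
Solving: A = -3.
Check against the point condition:
  u(0, 0) = -3  ⟹  A = -3  ✓
Hence u(x, y) = - 3 e^{x}.

Answer: u(x, y) = - 3 e^{x}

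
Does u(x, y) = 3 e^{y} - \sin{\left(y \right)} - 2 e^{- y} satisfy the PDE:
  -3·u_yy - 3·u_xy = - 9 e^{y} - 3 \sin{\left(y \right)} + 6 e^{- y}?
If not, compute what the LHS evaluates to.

Evaluate each term of the left-hand side for u = 3 e^{y} - \sin{\left(y \right)} - 2 e^{- y}.
Derivatives:
  u_yy = 3 e^{y} + \sin{\left(y \right)} - 2 e^{- y}
  u_xy = 0
Terms:
  -3·u_yy = - 9 e^{y} - 3 \sin{\left(y \right)} + 6 e^{- y}
  -3·u_xy = 0
Sum: LHS = - 9 e^{y} - 3 \sin{\left(y \right)} + 6 e^{- y}
This is exactly the given right-hand side, so u is a solution.

Answer: Yes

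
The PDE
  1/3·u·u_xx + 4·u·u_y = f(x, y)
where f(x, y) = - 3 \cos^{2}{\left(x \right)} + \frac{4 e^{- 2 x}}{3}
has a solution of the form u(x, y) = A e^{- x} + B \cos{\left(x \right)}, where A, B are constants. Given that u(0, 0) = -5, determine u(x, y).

Substitute the ansatz u = A e^{- x} + B \cos{\left(x \right)} into the left-hand side.
Derivatives of the ansatz:
  u_xx = A e^{- x} - B \cos{\left(x \right)}
  u_y = 0
Term by term:
  1/3·u·u_xx = \frac{A^{2} e^{- 2 x}}{3} - \frac{B^{2} \cos^{2}{\left(x \right)}}{3}
  4·u·u_y = 0
So the left-hand side equals
  \frac{A^{2} e^{- 2 x}}{3} - \frac{B^{2} \cos^{2}{\left(x \right)}}{3}
This must equal f(x, y) = - 3 \cos^{2}{\left(x \right)} + \frac{4 e^{- 2 x}}{3} identically.
Matching coefficients of the independent functions:
  [e^{- 2 x}]:  \frac{A^{2}}{3} = \frac{4}{3}
  [\cos^{2}{\left(x \right)}]:  - \frac{B^{2}}{3} = -3
These equations allow (A, B) = (-2, -3) or (-2, 3) or (2, -3) or (2, 3).
Impose the point condition(s):
  u(0, 0) = -5  ⟹  A + B = -5
Only A = -2, B = -3 satisfies everything.
Hence u(x, y) = - 3 \cos{\left(x \right)} - 2 e^{- x}.

Answer: u(x, y) = - 3 \cos{\left(x \right)} - 2 e^{- x}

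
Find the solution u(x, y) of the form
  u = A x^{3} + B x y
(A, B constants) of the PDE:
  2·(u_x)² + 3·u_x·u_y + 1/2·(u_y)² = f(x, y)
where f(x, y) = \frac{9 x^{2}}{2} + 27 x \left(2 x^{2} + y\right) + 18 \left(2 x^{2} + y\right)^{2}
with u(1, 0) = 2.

Answer: u(x, y) = 2 x^{3} + 3 x y

Derivation:
Substitute the ansatz u = A x^{3} + B x y into the left-hand side.
Derivatives of the ansatz:
  u_x = 3 A x^{2} + B y
  u_y = B x
Term by term:
  2·(u_x)² = 18 A^{2} x^{4} + 12 A B x^{2} y + 2 B^{2} y^{2}
  3·u_x·u_y = 9 A B x^{3} + 3 B^{2} x y
  1/2·(u_y)² = \frac{B^{2} x^{2}}{2}
So the left-hand side equals
  18 A^{2} x^{4} + 9 A B x^{3} + 12 A B x^{2} y + \frac{B^{2} x^{2}}{2} + 3 B^{2} x y + 2 B^{2} y^{2}
This must equal f(x, y) identically; expanded, f = 72 x^{4} + 54 x^{3} + 72 x^{2} y + \frac{9 x^{2}}{2} + 27 x y + 18 y^{2}.
Matching coefficients of the independent functions:
  [x^{2}]:  \frac{B^{2}}{2} = \frac{9}{2}
  [x^{3}]:  9 A B = 54
  [x^{4}]:  18 A^{2} = 72
  [y^{2}]:  2 B^{2} = 18
  [x y]:  3 B^{2} = 27
  [x^{2} y]:  12 A B = 72
These equations allow (A, B) = (-2, -3) or (2, 3).
Impose the point condition(s):
  u(1, 0) = 2  ⟹  A = 2
Only A = 2, B = 3 satisfies everything.
Hence u(x, y) = 2 x^{3} + 3 x y.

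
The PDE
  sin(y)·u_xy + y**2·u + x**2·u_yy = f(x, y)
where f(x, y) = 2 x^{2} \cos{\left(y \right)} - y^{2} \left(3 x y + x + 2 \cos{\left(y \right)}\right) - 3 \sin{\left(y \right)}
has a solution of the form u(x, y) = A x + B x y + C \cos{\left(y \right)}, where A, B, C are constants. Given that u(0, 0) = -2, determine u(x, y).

Substitute the ansatz u = A x + B x y + C \cos{\left(y \right)} into the left-hand side.
Derivatives of the ansatz:
  u_xy = B
  u_yy = - C \cos{\left(y \right)}
Term by term:
  sin(y)·u_xy = B \sin{\left(y \right)}
  y**2·u = A x y^{2} + B x y^{3} + C y^{2} \cos{\left(y \right)}
  x**2·u_yy = - C x^{2} \cos{\left(y \right)}
So the left-hand side equals
  A x y^{2} + B x y^{3} + B \sin{\left(y \right)} - C x^{2} \cos{\left(y \right)} + C y^{2} \cos{\left(y \right)}
This must equal f(x, y) identically; expanded, f = 2 x^{2} \cos{\left(y \right)} - 3 x y^{3} - x y^{2} - 2 y^{2} \cos{\left(y \right)} - 3 \sin{\left(y \right)}.
Matching coefficients of the independent functions:
  [x y^{2}]:  A = -1
  [x y^{3}, \sin{\left(y \right)}]:  B = -3
  [x^{2} \cos{\left(y \right)}]:  - C = 2
  [y^{2} \cos{\left(y \right)}]:  C = -2
Solving: A = -1, B = -3, C = -2.
Check against the point condition:
  u(0, 0) = -2  ⟹  C = -2  ✓
Hence u(x, y) = - 3 x y - x - 2 \cos{\left(y \right)}.

Answer: u(x, y) = - 3 x y - x - 2 \cos{\left(y \right)}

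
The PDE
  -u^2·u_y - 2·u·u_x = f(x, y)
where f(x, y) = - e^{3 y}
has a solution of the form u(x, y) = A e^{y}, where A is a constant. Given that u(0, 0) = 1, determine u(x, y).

Substitute the ansatz u = A e^{y} into the left-hand side.
Derivatives of the ansatz:
  u_y = A e^{y}
  u_x = 0
Term by term:
  -u^2·u_y = - A^{3} e^{3 y}
  -2·u·u_x = 0
So the left-hand side equals
  - A^{3} e^{3 y}
This must equal f(x, y) = - e^{3 y} identically.
Matching coefficients of the independent functions:
  [e^{3 y}]:  - A^{3} = -1
Solving: A = 1.
Check against the point condition:
  u(0, 0) = 1  ⟹  A = 1  ✓
Hence u(x, y) = e^{y}.

Answer: u(x, y) = e^{y}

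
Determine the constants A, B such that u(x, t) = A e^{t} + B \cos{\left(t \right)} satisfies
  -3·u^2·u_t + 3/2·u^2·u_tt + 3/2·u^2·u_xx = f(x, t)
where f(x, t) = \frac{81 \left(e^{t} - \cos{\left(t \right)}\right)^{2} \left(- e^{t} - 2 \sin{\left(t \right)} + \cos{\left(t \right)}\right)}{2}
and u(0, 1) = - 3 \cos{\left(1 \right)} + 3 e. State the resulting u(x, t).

Answer: u(x, t) = 3 e^{t} - 3 \cos{\left(t \right)}

Derivation:
Substitute the ansatz u = A e^{t} + B \cos{\left(t \right)} into the left-hand side.
Derivatives of the ansatz:
  u_t = A e^{t} - B \sin{\left(t \right)}
  u_tt = A e^{t} - B \cos{\left(t \right)}
  u_xx = 0
Term by term:
  -3·u^2·u_t = - 3 A^{3} e^{3 t} + 3 A^{2} B e^{2 t} \sin{\left(t \right)} - 6 A^{2} B e^{2 t} \cos{\left(t \right)} + 6 A B^{2} e^{t} \sin{\left(t \right)} \cos{\left(t \right)} - 3 A B^{2} e^{t} \cos^{2}{\left(t \right)} + 3 B^{3} \sin{\left(t \right)} \cos^{2}{\left(t \right)}
  3/2·u^2·u_tt = \frac{3 A^{3} e^{3 t}}{2} + \frac{3 A^{2} B e^{2 t} \cos{\left(t \right)}}{2} - \frac{3 A B^{2} e^{t} \cos^{2}{\left(t \right)}}{2} - \frac{3 B^{3} \cos^{3}{\left(t \right)}}{2}
  3/2·u^2·u_xx = 0
So the left-hand side equals
  - \frac{3 A^{3} e^{3 t}}{2} + 3 A^{2} B e^{2 t} \sin{\left(t \right)} - \frac{9 A^{2} B e^{2 t} \cos{\left(t \right)}}{2} + 6 A B^{2} e^{t} \sin{\left(t \right)} \cos{\left(t \right)} - \frac{9 A B^{2} e^{t} \cos^{2}{\left(t \right)}}{2} + 3 B^{3} \sin{\left(t \right)} \cos^{2}{\left(t \right)} - \frac{3 B^{3} \cos^{3}{\left(t \right)}}{2}
This must equal f(x, t) identically; expanded, f = - \frac{81 e^{3 t}}{2} - 81 e^{2 t} \sin{\left(t \right)} + \frac{243 e^{2 t} \cos{\left(t \right)}}{2} + 162 e^{t} \sin{\left(t \right)} \cos{\left(t \right)} - \frac{243 e^{t} \cos^{2}{\left(t \right)}}{2} - 81 \sin{\left(t \right)} \cos^{2}{\left(t \right)} + \frac{81 \cos^{3}{\left(t \right)}}{2}.
Matching coefficients of the independent functions:
  [e^{t} \cos^{2}{\left(t \right)}]:  - \frac{9 A B^{2}}{2} = - \frac{243}{2}
  [e^{2 t} \sin{\left(t \right)}]:  3 A^{2} B = -81
  [e^{2 t} \cos{\left(t \right)}]:  - \frac{9 A^{2} B}{2} = \frac{243}{2}
  [\sin{\left(t \right)} \cos^{2}{\left(t \right)}]:  3 B^{3} = -81
  [e^{t} \sin{\left(t \right)} \cos{\left(t \right)}]:  6 A B^{2} = 162
  [e^{3 t}]:  - \frac{3 A^{3}}{2} = - \frac{81}{2}
  [\cos^{3}{\left(t \right)}]:  - \frac{3 B^{3}}{2} = \frac{81}{2}
Solving: A = 3, B = -3.
Check against the point condition:
  u(0, 1) = - 3 \cos{\left(1 \right)} + 3 e  ⟹  e A + B \cos{\left(1 \right)} = - 3 \cos{\left(1 \right)} + 3 e  ✓
Hence u(x, t) = 3 e^{t} - 3 \cos{\left(t \right)}.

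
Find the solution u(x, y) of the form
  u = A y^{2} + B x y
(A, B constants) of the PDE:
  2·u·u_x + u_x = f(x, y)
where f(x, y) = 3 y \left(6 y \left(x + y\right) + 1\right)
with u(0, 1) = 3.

Substitute the ansatz u = A y^{2} + B x y into the left-hand side.
Derivatives of the ansatz:
  u_x = B y
Term by term:
  2·u·u_x = 2 A B y^{3} + 2 B^{2} x y^{2}
  u_x = B y
So the left-hand side equals
  2 A B y^{3} + 2 B^{2} x y^{2} + B y
This must equal f(x, y) identically; expanded, f = 18 x y^{2} + 18 y^{3} + 3 y.
Matching coefficients of the independent functions:
  [y]:  B = 3
  [y^{3}]:  2 A B = 18
  [x y^{2}]:  2 B^{2} = 18
Solving: A = 3, B = 3.
Check against the point condition:
  u(0, 1) = 3  ⟹  A = 3  ✓
Hence u(x, y) = 3 x y + 3 y^{2}.

Answer: u(x, y) = 3 x y + 3 y^{2}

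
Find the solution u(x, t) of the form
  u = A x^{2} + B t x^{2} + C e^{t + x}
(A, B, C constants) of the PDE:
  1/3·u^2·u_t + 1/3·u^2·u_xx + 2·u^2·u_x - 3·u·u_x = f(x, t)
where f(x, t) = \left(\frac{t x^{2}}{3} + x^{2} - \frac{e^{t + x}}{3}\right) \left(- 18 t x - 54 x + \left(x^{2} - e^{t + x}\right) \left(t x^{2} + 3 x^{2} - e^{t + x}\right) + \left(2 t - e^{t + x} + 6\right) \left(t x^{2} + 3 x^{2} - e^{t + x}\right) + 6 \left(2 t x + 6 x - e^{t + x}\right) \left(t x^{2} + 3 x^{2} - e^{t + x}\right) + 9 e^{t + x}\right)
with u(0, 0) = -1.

Substitute the ansatz u = A x^{2} + B t x^{2} + C e^{t + x} into the left-hand side.
Derivatives of the ansatz:
  u_t = B x^{2} + C e^{t} e^{x}
  u_xx = 2 A + 2 B t + C e^{t} e^{x}
  u_x = 2 A x + 2 B t x + C e^{t} e^{x}
Term by term:
  1/3·u^2·u_t = \frac{A^{2} B x^{6}}{3} + \frac{A^{2} C x^{4} e^{t} e^{x}}{3} + \frac{2 A B^{2} t x^{6}}{3} + \frac{2 A B C t x^{4} e^{t} e^{x}}{3} + \frac{2 A B C x^{4} e^{t} e^{x}}{3} + \frac{2 A C^{2} x^{2} e^{2 t} e^{2 x}}{3} + \frac{B^{3} t^{2} x^{6}}{3} + \frac{B^{2} C t^{2} x^{4} e^{t} e^{x}}{3} + \frac{2 B^{2} C t x^{4} e^{t} e^{x}}{3} + \frac{2 B C^{2} t x^{2} e^{2 t} e^{2 x}}{3} + \frac{B C^{2} x^{2} e^{2 t} e^{2 x}}{3} + \frac{C^{3} e^{3 t} e^{3 x}}{3}
  1/3·u^2·u_xx = \frac{2 A^{3} x^{4}}{3} + 2 A^{2} B t x^{4} + \frac{A^{2} C x^{4} e^{t} e^{x}}{3} + \frac{4 A^{2} C x^{2} e^{t} e^{x}}{3} + 2 A B^{2} t^{2} x^{4} + \frac{2 A B C t x^{4} e^{t} e^{x}}{3} + \frac{8 A B C t x^{2} e^{t} e^{x}}{3} + \frac{2 A C^{2} x^{2} e^{2 t} e^{2 x}}{3} + \frac{2 A C^{2} e^{2 t} e^{2 x}}{3} + \frac{2 B^{3} t^{3} x^{4}}{3} + \frac{B^{2} C t^{2} x^{4} e^{t} e^{x}}{3} + \frac{4 B^{2} C t^{2} x^{2} e^{t} e^{x}}{3} + \frac{2 B C^{2} t x^{2} e^{2 t} e^{2 x}}{3} + \frac{2 B C^{2} t e^{2 t} e^{2 x}}{3} + \frac{C^{3} e^{3 t} e^{3 x}}{3}
  2·u^2·u_x = 4 A^{3} x^{5} + 12 A^{2} B t x^{5} + 2 A^{2} C x^{4} e^{t} e^{x} + 8 A^{2} C x^{3} e^{t} e^{x} + 12 A B^{2} t^{2} x^{5} + 4 A B C t x^{4} e^{t} e^{x} + 16 A B C t x^{3} e^{t} e^{x} + 4 A C^{2} x^{2} e^{2 t} e^{2 x} + 4 A C^{2} x e^{2 t} e^{2 x} + 4 B^{3} t^{3} x^{5} + 2 B^{2} C t^{2} x^{4} e^{t} e^{x} + 8 B^{2} C t^{2} x^{3} e^{t} e^{x} + 4 B C^{2} t x^{2} e^{2 t} e^{2 x} + 4 B C^{2} t x e^{2 t} e^{2 x} + 2 C^{3} e^{3 t} e^{3 x}
  -3·u·u_x = - 6 A^{2} x^{3} - 12 A B t x^{3} - 3 A C x^{2} e^{t} e^{x} - 6 A C x e^{t} e^{x} - 6 B^{2} t^{2} x^{3} - 3 B C t x^{2} e^{t} e^{x} - 6 B C t x e^{t} e^{x} - 3 C^{2} e^{2 t} e^{2 x}
Sum these and collect like terms in the independent variables.
This must equal f(x, t) identically; expanded, f = 4 t^{3} x^{5} + \frac{2 t^{3} x^{4}}{3} + \frac{t^{2} x^{6}}{3} + 36 t^{2} x^{5} - \frac{8 t^{2} x^{4} e^{t} e^{x}}{3} + 6 t^{2} x^{4} - 8 t^{2} x^{3} e^{t} e^{x} - 6 t^{2} x^{3} - \frac{4 t^{2} x^{2} e^{t} e^{x}}{3} + 2 t x^{6} + 108 t x^{5} - \frac{50 t x^{4} e^{t} e^{x}}{3} + 18 t x^{4} - 48 t x^{3} e^{t} e^{x} - 36 t x^{3} + \frac{16 t x^{2} e^{2 t} e^{2 x}}{3} - 5 t x^{2} e^{t} e^{x} + 4 t x e^{2 t} e^{2 x} + 6 t x e^{t} e^{x} + \frac{2 t e^{2 t} e^{2 x}}{3} + 3 x^{6} + 108 x^{5} - 26 x^{4} e^{t} e^{x} + 18 x^{4} - 72 x^{3} e^{t} e^{x} - 54 x^{3} + \frac{49 x^{2} e^{2 t} e^{2 x}}{3} - 3 x^{2} e^{t} e^{x} + 12 x e^{2 t} e^{2 x} + 18 x e^{t} e^{x} - \frac{8 e^{3 t} e^{3 x}}{3} - e^{2 t} e^{2 x}.
Matching coefficients of the independent functions:
(each divided by its leading coefficient; functions giving the same equation are listed together)
  [x^{3}]:  A^{2} - 9 = 0
  [x^{4}, x^{5}]:  A^{3} - 27 = 0
  [x^{6}, t x^{4}, t x^{5}]:  A^{2} B - 9 = 0
  [t x^{3}]:  A B - 3 = 0
  [t x^{6}, t^{2} x^{4}, t^{2} x^{5}]:  A B^{2} - 3 = 0
  [t^{2} x^{3}]:  B^{2} - 1 = 0
  [t^{2} x^{6}, t^{3} x^{4}, t^{3} x^{5}]:  B^{3} - 1 = 0
  [e^{2 t} e^{2 x}]:  A C^{2} - \frac{9 C^{2}}{2} + \frac{3}{2} = 0
  [e^{3 t} e^{3 x}]:  C^{3} + 1 = 0
  [t e^{2 t} e^{2 x}, t x e^{2 t} e^{2 x}, t x^{2} e^{2 t} e^{2 x}]:  B C^{2} - 1 = 0
  [x e^{t} e^{x}]:  A C + 3 = 0
  [x e^{2 t} e^{2 x}]:  A C^{2} - 3 = 0
  [x^{2} e^{t} e^{x}]:  A^{2} C - \frac{9 A C}{4} + \frac{9}{4} = 0
  [x^{2} e^{2 t} e^{2 x}]:  A C^{2} + \frac{B C^{2}}{16} - \frac{49}{16} = 0
  [x^{3} e^{t} e^{x}]:  A^{2} C + 9 = 0
  [x^{4} e^{t} e^{x}]:  A^{2} C + \frac{A B C}{4} + \frac{39}{4} = 0
  [t x e^{t} e^{x}]:  B C + 1 = 0
  [t x^{2} e^{t} e^{x}]:  A B C - \frac{9 B C}{8} + \frac{15}{8} = 0
  [t x^{3} e^{t} e^{x}]:  A B C + 3 = 0
  [t x^{4} e^{t} e^{x}]:  A B C + \frac{B^{2} C}{8} + \frac{25}{8} = 0
  [t^{2} x^{2} e^{t} e^{x}, t^{2} x^{3} e^{t} e^{x}, t^{2} x^{4} e^{t} e^{x}]:  B^{2} C + 1 = 0
These equations do not fix every constant; impose the point condition(s):
  u(0, 0) = -1  ⟹  C = -1
Solving the combined system: A = 3, B = 1, C = -1.
Hence u(x, t) = t x^{2} + 3 x^{2} - e^{t + x}.

Answer: u(x, t) = t x^{2} + 3 x^{2} - e^{t + x}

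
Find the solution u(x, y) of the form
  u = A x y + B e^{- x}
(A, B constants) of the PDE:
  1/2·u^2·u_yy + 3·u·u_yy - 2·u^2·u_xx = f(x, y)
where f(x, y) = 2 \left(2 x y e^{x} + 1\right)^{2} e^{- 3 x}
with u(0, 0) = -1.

Answer: u(x, y) = - 2 x y - e^{- x}

Derivation:
Substitute the ansatz u = A x y + B e^{- x} into the left-hand side.
Derivatives of the ansatz:
  u_yy = 0
  u_xx = B e^{- x}
Term by term:
  1/2·u^2·u_yy = 0
  3·u·u_yy = 0
  -2·u^2·u_xx = - 2 A^{2} B x^{2} y^{2} e^{- x} - 4 A B^{2} x y e^{- 2 x} - 2 B^{3} e^{- 3 x}
So the left-hand side equals
  - 2 A^{2} B x^{2} y^{2} e^{- x} - 4 A B^{2} x y e^{- 2 x} - 2 B^{3} e^{- 3 x}
This must equal f(x, y) identically; expanded, f = 8 x^{2} y^{2} e^{- x} + 8 x y e^{- 2 x} + 2 e^{- 3 x}.
Matching coefficients of the independent functions:
  [x y e^{- 2 x}]:  - 4 A B^{2} = 8
  [x^{2} y^{2} e^{- x}]:  - 2 A^{2} B = 8
  [e^{- 3 x}]:  - 2 B^{3} = 2
Solving: A = -2, B = -1.
Check against the point condition:
  u(0, 0) = -1  ⟹  B = -1  ✓
Hence u(x, y) = - 2 x y - e^{- x}.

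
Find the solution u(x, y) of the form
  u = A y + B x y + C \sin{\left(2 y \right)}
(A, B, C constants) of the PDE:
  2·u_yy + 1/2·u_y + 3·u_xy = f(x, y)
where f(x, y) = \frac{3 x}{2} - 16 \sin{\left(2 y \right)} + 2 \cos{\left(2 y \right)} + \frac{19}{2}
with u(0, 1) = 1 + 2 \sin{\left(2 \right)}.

Substitute the ansatz u = A y + B x y + C \sin{\left(2 y \right)} into the left-hand side.
Derivatives of the ansatz:
  u_yy = - 4 C \sin{\left(2 y \right)}
  u_y = A + B x + 2 C \cos{\left(2 y \right)}
  u_xy = B
Term by term:
  2·u_yy = - 8 C \sin{\left(2 y \right)}
  1/2·u_y = \frac{A}{2} + \frac{B x}{2} + C \cos{\left(2 y \right)}
  3·u_xy = 3 B
So the left-hand side equals
  \frac{A}{2} + \frac{B x}{2} + 3 B - 8 C \sin{\left(2 y \right)} + C \cos{\left(2 y \right)}
This must equal f(x, y) = \frac{3 x}{2} - 16 \sin{\left(2 y \right)} + 2 \cos{\left(2 y \right)} + \frac{19}{2} identically.
Matching coefficients of the independent functions:
  [constant term]:  \frac{A}{2} + 3 B = \frac{19}{2}
  [x]:  \frac{B}{2} = \frac{3}{2}
  [\sin{\left(2 y \right)}]:  - 8 C = -16
  [\cos{\left(2 y \right)}]:  C = 2
Solving: A = 1, B = 3, C = 2.
Check against the point condition:
  u(0, 1) = 1 + 2 \sin{\left(2 \right)}  ⟹  A + C \sin{\left(2 \right)} = 1 + 2 \sin{\left(2 \right)}  ✓
Hence u(x, y) = 3 x y + y + 2 \sin{\left(2 y \right)}.

Answer: u(x, y) = 3 x y + y + 2 \sin{\left(2 y \right)}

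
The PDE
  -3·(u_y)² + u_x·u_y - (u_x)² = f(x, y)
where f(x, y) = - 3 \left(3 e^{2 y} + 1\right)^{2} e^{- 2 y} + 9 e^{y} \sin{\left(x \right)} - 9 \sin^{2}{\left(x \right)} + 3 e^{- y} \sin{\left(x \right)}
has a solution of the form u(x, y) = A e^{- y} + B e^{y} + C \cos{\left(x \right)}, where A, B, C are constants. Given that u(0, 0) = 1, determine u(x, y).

Substitute the ansatz u = A e^{- y} + B e^{y} + C \cos{\left(x \right)} into the left-hand side.
Derivatives of the ansatz:
  u_y = - A e^{- y} + B e^{y}
  u_x = - C \sin{\left(x \right)}
Term by term:
  -3·(u_y)² = - 3 A^{2} e^{- 2 y} + 6 A B - 3 B^{2} e^{2 y}
  u_x·u_y = A C e^{- y} \sin{\left(x \right)} - B C e^{y} \sin{\left(x \right)}
  -(u_x)² = - C^{2} \sin^{2}{\left(x \right)}
So the left-hand side equals
  - 3 A^{2} e^{- 2 y} + 6 A B + A C e^{- y} \sin{\left(x \right)} - 3 B^{2} e^{2 y} - B C e^{y} \sin{\left(x \right)} - C^{2} \sin^{2}{\left(x \right)}
This must equal f(x, y) identically; expanded, f = - 27 e^{2 y} + 9 e^{y} \sin{\left(x \right)} - 9 \sin^{2}{\left(x \right)} - 18 + 3 e^{- y} \sin{\left(x \right)} - 3 e^{- 2 y}.
Matching coefficients of the independent functions:
  [constant term]:  6 A B = -18
  [e^{- y} \sin{\left(x \right)}]:  A C = 3
  [e^{y} \sin{\left(x \right)}]:  - B C = 9
  [e^{- 2 y}]:  - 3 A^{2} = -3
  [e^{2 y}]:  - 3 B^{2} = -27
  [\sin^{2}{\left(x \right)}]:  - C^{2} = -9
These equations allow (A, B, C) = (-1, 3, -3) or (1, -3, 3).
Impose the point condition(s):
  u(0, 0) = 1  ⟹  A + B + C = 1
Only A = 1, B = -3, C = 3 satisfies everything.
Hence u(x, y) = - 3 e^{y} + 3 \cos{\left(x \right)} + e^{- y}.

Answer: u(x, y) = - 3 e^{y} + 3 \cos{\left(x \right)} + e^{- y}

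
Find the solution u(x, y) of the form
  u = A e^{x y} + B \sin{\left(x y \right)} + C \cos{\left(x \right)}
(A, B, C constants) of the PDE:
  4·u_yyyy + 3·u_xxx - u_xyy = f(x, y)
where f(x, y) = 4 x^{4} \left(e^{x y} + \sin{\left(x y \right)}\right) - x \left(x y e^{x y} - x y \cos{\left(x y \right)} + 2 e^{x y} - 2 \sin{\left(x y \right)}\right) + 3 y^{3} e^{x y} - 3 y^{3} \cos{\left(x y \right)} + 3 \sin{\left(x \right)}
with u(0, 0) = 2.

Substitute the ansatz u = A e^{x y} + B \sin{\left(x y \right)} + C \cos{\left(x \right)} into the left-hand side.
Derivatives of the ansatz:
  u_yyyy = A x^{4} e^{x y} + B x^{4} \sin{\left(x y \right)}
  u_xxx = A y^{3} e^{x y} - B y^{3} \cos{\left(x y \right)} + C \sin{\left(x \right)}
  u_xyy = A x^{2} y e^{x y} + 2 A x e^{x y} - B x^{2} y \cos{\left(x y \right)} - 2 B x \sin{\left(x y \right)}
Term by term:
  4·u_yyyy = 4 A x^{4} e^{x y} + 4 B x^{4} \sin{\left(x y \right)}
  3·u_xxx = 3 A y^{3} e^{x y} - 3 B y^{3} \cos{\left(x y \right)} + 3 C \sin{\left(x \right)}
  -u_xyy = - A x^{2} y e^{x y} - 2 A x e^{x y} + B x^{2} y \cos{\left(x y \right)} + 2 B x \sin{\left(x y \right)}
So the left-hand side equals
  4 A x^{4} e^{x y} - A x^{2} y e^{x y} - 2 A x e^{x y} + 3 A y^{3} e^{x y} + 4 B x^{4} \sin{\left(x y \right)} + B x^{2} y \cos{\left(x y \right)} + 2 B x \sin{\left(x y \right)} - 3 B y^{3} \cos{\left(x y \right)} + 3 C \sin{\left(x \right)}
This must equal f(x, y) identically; expanded, f = 4 x^{4} e^{x y} + 4 x^{4} \sin{\left(x y \right)} - x^{2} y e^{x y} + x^{2} y \cos{\left(x y \right)} - 2 x e^{x y} + 2 x \sin{\left(x y \right)} + 3 y^{3} e^{x y} - 3 y^{3} \cos{\left(x y \right)} + 3 \sin{\left(x \right)}.
Matching coefficients of the independent functions:
  [x e^{x y}]:  - 2 A = -2
  [x \sin{\left(x y \right)}]:  2 B = 2
  [x^{4} e^{x y}]:  4 A = 4
  [x^{4} \sin{\left(x y \right)}]:  4 B = 4
  [y^{3} e^{x y}]:  3 A = 3
  [y^{3} \cos{\left(x y \right)}]:  - 3 B = -3
  [x^{2} y e^{x y}]:  - A = -1
  [x^{2} y \cos{\left(x y \right)}]:  B = 1
  [\sin{\left(x \right)}]:  3 C = 3
Solving: A = 1, B = 1, C = 1.
Check against the point condition:
  u(0, 0) = 2  ⟹  A + C = 2  ✓
Hence u(x, y) = e^{x y} + \sin{\left(x y \right)} + \cos{\left(x \right)}.

Answer: u(x, y) = e^{x y} + \sin{\left(x y \right)} + \cos{\left(x \right)}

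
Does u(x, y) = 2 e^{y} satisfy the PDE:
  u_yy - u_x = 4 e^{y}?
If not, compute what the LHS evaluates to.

Evaluate each term of the left-hand side for u = 2 e^{y}.
Derivatives:
  u_yy = 2 e^{y}
  u_x = 0
Terms:
  u_yy = 2 e^{y}
  -u_x = 0
Sum: LHS = 2 e^{y}
Given right-hand side: 4 e^{y}. Difference LHS − RHS = - 2 e^{y} ≠ 0, so u is not a solution.

Answer: No, the LHS evaluates to 2 e^{y}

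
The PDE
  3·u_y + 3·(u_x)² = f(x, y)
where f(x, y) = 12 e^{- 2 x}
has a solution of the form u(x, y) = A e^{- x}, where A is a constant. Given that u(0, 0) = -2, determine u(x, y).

Substitute the ansatz u = A e^{- x} into the left-hand side.
Derivatives of the ansatz:
  u_y = 0
  u_x = - A e^{- x}
Term by term:
  3·u_y = 0
  3·(u_x)² = 3 A^{2} e^{- 2 x}
So the left-hand side equals
  3 A^{2} e^{- 2 x}
This must equal f(x, y) = 12 e^{- 2 x} identically.
Matching coefficients of the independent functions:
  [e^{- 2 x}]:  3 A^{2} = 12
These equations allow (A) = (-2) or (2).
Impose the point condition(s):
  u(0, 0) = -2  ⟹  A = -2
Only A = -2 satisfies everything.
Hence u(x, y) = - 2 e^{- x}.

Answer: u(x, y) = - 2 e^{- x}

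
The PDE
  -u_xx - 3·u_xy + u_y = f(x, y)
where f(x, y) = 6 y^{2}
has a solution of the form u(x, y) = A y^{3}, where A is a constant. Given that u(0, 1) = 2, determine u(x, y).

Substitute the ansatz u = A y^{3} into the left-hand side.
Derivatives of the ansatz:
  u_xx = 0
  u_xy = 0
  u_y = 3 A y^{2}
Term by term:
  -u_xx = 0
  -3·u_xy = 0
  u_y = 3 A y^{2}
So the left-hand side equals
  3 A y^{2}
This must equal f(x, y) = 6 y^{2} identically.
Matching coefficients of the independent functions:
  [y^{2}]:  3 A = 6
Solving: A = 2.
Check against the point condition:
  u(0, 1) = 2  ⟹  A = 2  ✓
Hence u(x, y) = 2 y^{3}.

Answer: u(x, y) = 2 y^{3}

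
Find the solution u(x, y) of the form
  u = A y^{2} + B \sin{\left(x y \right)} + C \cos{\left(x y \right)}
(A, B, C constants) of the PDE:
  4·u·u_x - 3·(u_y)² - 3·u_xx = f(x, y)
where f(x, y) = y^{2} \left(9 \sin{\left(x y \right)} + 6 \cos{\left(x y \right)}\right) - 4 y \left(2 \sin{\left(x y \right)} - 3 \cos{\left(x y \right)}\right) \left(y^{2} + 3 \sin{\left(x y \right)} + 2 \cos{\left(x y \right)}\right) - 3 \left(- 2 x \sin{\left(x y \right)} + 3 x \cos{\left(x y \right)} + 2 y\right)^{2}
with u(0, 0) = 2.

Substitute the ansatz u = A y^{2} + B \sin{\left(x y \right)} + C \cos{\left(x y \right)} into the left-hand side.
Derivatives of the ansatz:
  u_x = B y \cos{\left(x y \right)} - C y \sin{\left(x y \right)}
  u_y = 2 A y + B x \cos{\left(x y \right)} - C x \sin{\left(x y \right)}
  u_xx = - B y^{2} \sin{\left(x y \right)} - C y^{2} \cos{\left(x y \right)}
Term by term:
  4·u·u_x = 4 A B y^{3} \cos{\left(x y \right)} - 4 A C y^{3} \sin{\left(x y \right)} + 4 B^{2} y \sin{\left(x y \right)} \cos{\left(x y \right)} - 4 B C y \sin^{2}{\left(x y \right)} + 4 B C y \cos^{2}{\left(x y \right)} - 4 C^{2} y \sin{\left(x y \right)} \cos{\left(x y \right)}
  -3·(u_y)² = - 12 A^{2} y^{2} - 12 A B x y \cos{\left(x y \right)} + 12 A C x y \sin{\left(x y \right)} - 3 B^{2} x^{2} \cos^{2}{\left(x y \right)} + 6 B C x^{2} \sin{\left(x y \right)} \cos{\left(x y \right)} - 3 C^{2} x^{2} \sin^{2}{\left(x y \right)}
  -3·u_xx = 3 B y^{2} \sin{\left(x y \right)} + 3 C y^{2} \cos{\left(x y \right)}
So the left-hand side equals
  - 12 A^{2} y^{2} - 12 A B x y \cos{\left(x y \right)} + 4 A B y^{3} \cos{\left(x y \right)} + 12 A C x y \sin{\left(x y \right)} - 4 A C y^{3} \sin{\left(x y \right)} - 3 B^{2} x^{2} \cos^{2}{\left(x y \right)} + 4 B^{2} y \sin{\left(x y \right)} \cos{\left(x y \right)} + 6 B C x^{2} \sin{\left(x y \right)} \cos{\left(x y \right)} - 4 B C y \sin^{2}{\left(x y \right)} + 4 B C y \cos^{2}{\left(x y \right)} + 3 B y^{2} \sin{\left(x y \right)} - 3 C^{2} x^{2} \sin^{2}{\left(x y \right)} - 4 C^{2} y \sin{\left(x y \right)} \cos{\left(x y \right)} + 3 C y^{2} \cos{\left(x y \right)}
This must equal f(x, y) identically; expanded, f = - 12 x^{2} \sin^{2}{\left(x y \right)} + 36 x^{2} \sin{\left(x y \right)} \cos{\left(x y \right)} - 27 x^{2} \cos^{2}{\left(x y \right)} + 24 x y \sin{\left(x y \right)} - 36 x y \cos{\left(x y \right)} - 8 y^{3} \sin{\left(x y \right)} + 12 y^{3} \cos{\left(x y \right)} + 9 y^{2} \sin{\left(x y \right)} + 6 y^{2} \cos{\left(x y \right)} - 12 y^{2} - 24 y \sin^{2}{\left(x y \right)} + 20 y \sin{\left(x y \right)} \cos{\left(x y \right)} + 24 y \cos^{2}{\left(x y \right)}.
Matching coefficients of the independent functions:
  [y^{2}]:  - 12 A^{2} = -12
  [x^{2} \sin^{2}{\left(x y \right)}]:  - 3 C^{2} = -12
  [x^{2} \cos^{2}{\left(x y \right)}]:  - 3 B^{2} = -27
  [y \sin^{2}{\left(x y \right)}]:  - 4 B C = -24
  [y \cos^{2}{\left(x y \right)}]:  4 B C = 24
  [y^{2} \sin{\left(x y \right)}]:  3 B = 9
  [y^{2} \cos{\left(x y \right)}]:  3 C = 6
  [y^{3} \sin{\left(x y \right)}]:  - 4 A C = -8
  [y^{3} \cos{\left(x y \right)}]:  4 A B = 12
  [x y \sin{\left(x y \right)}]:  12 A C = 24
  [x y \cos{\left(x y \right)}]:  - 12 A B = -36
  [x^{2} \sin{\left(x y \right)} \cos{\left(x y \right)}]:  6 B C = 36
  [y \sin{\left(x y \right)} \cos{\left(x y \right)}]:  4 B^{2} - 4 C^{2} = 20
Solving: A = 1, B = 3, C = 2.
Check against the point condition:
  u(0, 0) = 2  ⟹  C = 2  ✓
Hence u(x, y) = y^{2} + 3 \sin{\left(x y \right)} + 2 \cos{\left(x y \right)}.

Answer: u(x, y) = y^{2} + 3 \sin{\left(x y \right)} + 2 \cos{\left(x y \right)}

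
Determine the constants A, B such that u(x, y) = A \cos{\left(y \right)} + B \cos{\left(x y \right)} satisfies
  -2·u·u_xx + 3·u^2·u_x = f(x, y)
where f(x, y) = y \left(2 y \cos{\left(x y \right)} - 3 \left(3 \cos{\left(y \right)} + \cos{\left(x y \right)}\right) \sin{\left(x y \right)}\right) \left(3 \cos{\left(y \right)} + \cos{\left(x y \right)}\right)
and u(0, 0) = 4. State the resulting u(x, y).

Substitute the ansatz u = A \cos{\left(y \right)} + B \cos{\left(x y \right)} into the left-hand side.
Derivatives of the ansatz:
  u_xx = - B y^{2} \cos{\left(x y \right)}
  u_x = - B y \sin{\left(x y \right)}
Term by term:
  -2·u·u_xx = 2 A B y^{2} \cos{\left(y \right)} \cos{\left(x y \right)} + 2 B^{2} y^{2} \cos^{2}{\left(x y \right)}
  3·u^2·u_x = - 3 A^{2} B y \sin{\left(x y \right)} \cos^{2}{\left(y \right)} - 6 A B^{2} y \sin{\left(x y \right)} \cos{\left(y \right)} \cos{\left(x y \right)} - 3 B^{3} y \sin{\left(x y \right)} \cos^{2}{\left(x y \right)}
So the left-hand side equals
  - 3 A^{2} B y \sin{\left(x y \right)} \cos^{2}{\left(y \right)} - 6 A B^{2} y \sin{\left(x y \right)} \cos{\left(y \right)} \cos{\left(x y \right)} + 2 A B y^{2} \cos{\left(y \right)} \cos{\left(x y \right)} - 3 B^{3} y \sin{\left(x y \right)} \cos^{2}{\left(x y \right)} + 2 B^{2} y^{2} \cos^{2}{\left(x y \right)}
This must equal f(x, y) identically; expanded, f = 6 y^{2} \cos{\left(y \right)} \cos{\left(x y \right)} + 2 y^{2} \cos^{2}{\left(x y \right)} - 27 y \sin{\left(x y \right)} \cos^{2}{\left(y \right)} - 18 y \sin{\left(x y \right)} \cos{\left(y \right)} \cos{\left(x y \right)} - 3 y \sin{\left(x y \right)} \cos^{2}{\left(x y \right)}.
Matching coefficients of the independent functions:
  [y^{2} \cos^{2}{\left(x y \right)}]:  2 B^{2} = 2
  [y \sin{\left(x y \right)} \cos^{2}{\left(y \right)}]:  - 3 A^{2} B = -27
  [y \sin{\left(x y \right)} \cos^{2}{\left(x y \right)}]:  - 3 B^{3} = -3
  [y^{2} \cos{\left(y \right)} \cos{\left(x y \right)}]:  2 A B = 6
  [y \sin{\left(x y \right)} \cos{\left(y \right)} \cos{\left(x y \right)}]:  - 6 A B^{2} = -18
Solving: A = 3, B = 1.
Check against the point condition:
  u(0, 0) = 4  ⟹  A + B = 4  ✓
Hence u(x, y) = 3 \cos{\left(y \right)} + \cos{\left(x y \right)}.

Answer: u(x, y) = 3 \cos{\left(y \right)} + \cos{\left(x y \right)}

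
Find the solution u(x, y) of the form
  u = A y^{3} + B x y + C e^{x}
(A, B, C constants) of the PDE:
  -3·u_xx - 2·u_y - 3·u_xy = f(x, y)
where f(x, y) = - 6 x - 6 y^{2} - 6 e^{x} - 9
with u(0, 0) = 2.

Answer: u(x, y) = 3 x y + y^{3} + 2 e^{x}

Derivation:
Substitute the ansatz u = A y^{3} + B x y + C e^{x} into the left-hand side.
Derivatives of the ansatz:
  u_xx = C e^{x}
  u_y = 3 A y^{2} + B x
  u_xy = B
Term by term:
  -3·u_xx = - 3 C e^{x}
  -2·u_y = - 6 A y^{2} - 2 B x
  -3·u_xy = - 3 B
So the left-hand side equals
  - 6 A y^{2} - 2 B x - 3 B - 3 C e^{x}
This must equal f(x, y) = - 6 x - 6 y^{2} - 6 e^{x} - 9 identically.
Matching coefficients of the independent functions:
  [constant term]:  - 3 B = -9
  [x]:  - 2 B = -6
  [y^{2}]:  - 6 A = -6
  [e^{x}]:  - 3 C = -6
Solving: A = 1, B = 3, C = 2.
Check against the point condition:
  u(0, 0) = 2  ⟹  C = 2  ✓
Hence u(x, y) = 3 x y + y^{3} + 2 e^{x}.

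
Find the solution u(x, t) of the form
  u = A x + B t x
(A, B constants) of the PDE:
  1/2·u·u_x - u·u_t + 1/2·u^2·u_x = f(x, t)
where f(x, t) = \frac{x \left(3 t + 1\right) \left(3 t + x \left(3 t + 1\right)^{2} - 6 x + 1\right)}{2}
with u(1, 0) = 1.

Substitute the ansatz u = A x + B t x into the left-hand side.
Derivatives of the ansatz:
  u_x = A + B t
  u_t = B x
Term by term:
  1/2·u·u_x = \frac{A^{2} x}{2} + A B t x + \frac{B^{2} t^{2} x}{2}
  -u·u_t = - A B x^{2} - B^{2} t x^{2}
  1/2·u^2·u_x = \frac{A^{3} x^{2}}{2} + \frac{3 A^{2} B t x^{2}}{2} + \frac{3 A B^{2} t^{2} x^{2}}{2} + \frac{B^{3} t^{3} x^{2}}{2}
So the left-hand side equals
  \frac{A^{3} x^{2}}{2} + \frac{3 A^{2} B t x^{2}}{2} + \frac{A^{2} x}{2} + \frac{3 A B^{2} t^{2} x^{2}}{2} + A B t x - A B x^{2} + \frac{B^{3} t^{3} x^{2}}{2} + \frac{B^{2} t^{2} x}{2} - B^{2} t x^{2}
This must equal f(x, t) identically; expanded, f = \frac{27 t^{3} x^{2}}{2} + \frac{27 t^{2} x^{2}}{2} + \frac{9 t^{2} x}{2} - \frac{9 t x^{2}}{2} + 3 t x - \frac{5 x^{2}}{2} + \frac{x}{2}.
Matching coefficients of the independent functions:
  [x]:  \frac{A^{2}}{2} = \frac{1}{2}
  [x^{2}]:  \frac{A^{3}}{2} - A B = - \frac{5}{2}
  [t x]:  A B = 3
  [t x^{2}]:  \frac{3 A^{2} B}{2} - B^{2} = - \frac{9}{2}
  [t^{2} x]:  \frac{B^{2}}{2} = \frac{9}{2}
  [t^{2} x^{2}]:  \frac{3 A B^{2}}{2} = \frac{27}{2}
  [t^{3} x^{2}]:  \frac{B^{3}}{2} = \frac{27}{2}
Solving: A = 1, B = 3.
Check against the point condition:
  u(1, 0) = 1  ⟹  A = 1  ✓
Hence u(x, t) = 3 t x + x.

Answer: u(x, t) = 3 t x + x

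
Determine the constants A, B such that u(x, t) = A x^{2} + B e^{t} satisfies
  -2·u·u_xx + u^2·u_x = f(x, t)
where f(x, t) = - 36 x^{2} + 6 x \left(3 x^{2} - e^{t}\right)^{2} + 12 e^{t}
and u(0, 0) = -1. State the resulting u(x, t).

Substitute the ansatz u = A x^{2} + B e^{t} into the left-hand side.
Derivatives of the ansatz:
  u_xx = 2 A
  u_x = 2 A x
Term by term:
  -2·u·u_xx = - 4 A^{2} x^{2} - 4 A B e^{t}
  u^2·u_x = 2 A^{3} x^{5} + 4 A^{2} B x^{3} e^{t} + 2 A B^{2} x e^{2 t}
So the left-hand side equals
  2 A^{3} x^{5} + 4 A^{2} B x^{3} e^{t} - 4 A^{2} x^{2} + 2 A B^{2} x e^{2 t} - 4 A B e^{t}
This must equal f(x, t) identically; expanded, f = 54 x^{5} - 36 x^{3} e^{t} - 36 x^{2} + 6 x e^{2 t} + 12 e^{t}.
Matching coefficients of the independent functions:
  [x^{2}]:  - 4 A^{2} = -36
  [x^{5}]:  2 A^{3} = 54
  [x e^{2 t}]:  2 A B^{2} = 6
  [x^{3} e^{t}]:  4 A^{2} B = -36
  [e^{t}]:  - 4 A B = 12
Solving: A = 3, B = -1.
Check against the point condition:
  u(0, 0) = -1  ⟹  B = -1  ✓
Hence u(x, t) = 3 x^{2} - e^{t}.

Answer: u(x, t) = 3 x^{2} - e^{t}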